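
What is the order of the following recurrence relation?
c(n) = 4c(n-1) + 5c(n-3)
The order is the largest lag k for which c(n-k) appears. Here the deepest term is c(n-3), so the order is 3.

Order 3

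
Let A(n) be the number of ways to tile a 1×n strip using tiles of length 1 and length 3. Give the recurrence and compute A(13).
Condition on the last tile: it has length 1 (leaving a 1×(n-1) strip) or length 3 (leaving a 1×(n-3) strip), so A(n) = A(n-1) + A(n-3) (order-3 linear recurrence).
For 0 ≤ i < 3 only unit tiles fit, so A(i) = 1.
Iterating the recurrence: A(3) = 2, A(4) = 3, A(5) = 4, A(6) = 6, A(7) = 9, A(8) = 13, A(9) = 19, A(10) = 28, A(11) = 41, A(12) = 60, A(13) = 88.

A(n) = A(n-1) + A(n-3), with A(i) = 1 for 0 ≤ i < 3; A(13) = 88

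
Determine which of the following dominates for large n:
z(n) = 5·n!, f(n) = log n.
Comparing growth rates:
Growth-rate hierarchy: log n ≺ any polynomial ≺ any exponential cⁿ (c>1) ≺ n! ≺ nⁿ.
factorial dominates logarithmic asymptotically.

z(n) grows faster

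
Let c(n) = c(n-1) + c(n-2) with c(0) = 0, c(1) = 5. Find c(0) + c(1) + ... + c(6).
Computing the sequence terms: 0, 5, 5, 10, 15, 25, 40
Adding these values together:

100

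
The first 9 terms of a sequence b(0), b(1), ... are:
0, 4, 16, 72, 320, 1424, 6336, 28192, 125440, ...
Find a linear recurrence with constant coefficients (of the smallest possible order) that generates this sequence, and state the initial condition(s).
Look for the lowest-order linear relation among consecutive terms.
Observation: b(n) - 4·b(n-1) - (2)·b(n-2) = 0 holds for the shown terms, and no order-1 relation b(n) = α·b(n-1) + β fits.
Check at n=3: 4·16 + (2)·4 = 72. ✓

b(n) = 4b(n-1) + 2b(n-2), b(0) = 0, b(1) = 4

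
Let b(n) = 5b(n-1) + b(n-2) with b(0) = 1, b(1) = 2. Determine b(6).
Computing the sequence terms:
1, 2, 11, 57, 296, 1537, 7981

7981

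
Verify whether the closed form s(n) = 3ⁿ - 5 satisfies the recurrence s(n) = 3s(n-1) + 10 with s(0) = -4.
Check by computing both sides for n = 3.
From the recurrence with s(0) = -4:
  s(0) = -4, s(1) = -2, s(2) = 4, s(3) = 22
  so the recurrence gives s(3) = 22.
From the proposed closed form s(n) = 3ⁿ - 5:
  s(3) = 22.
Both sides give 22 at n = 3, and the initial condition(s) match, so the closed form is consistent.

Yes, the closed form is correct.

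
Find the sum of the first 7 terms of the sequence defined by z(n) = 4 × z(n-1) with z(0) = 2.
Computing the sequence terms: 2, 8, 32, 128, 512, 2048, 8192
Adding these values together:

10922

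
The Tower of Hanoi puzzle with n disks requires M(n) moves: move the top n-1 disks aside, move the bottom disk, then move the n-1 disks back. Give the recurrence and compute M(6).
Moving n disks = move the top n-1 disks aside (M(n-1) moves) + move the largest disk (1 move) + move the n-1 disks back on top (M(n-1) moves), so M(n) = 2M(n-1) + 1, with M(1) = 1 (a single disk takes one move).
First terms: 1, 3, 7, 15, 31, 63, … — each is one less than a power of 2. Indeed M(n) + 1 = 2(M(n-1) + 1) with M(1) + 1 = 2, so M(n) + 1 = 2ⁿ and M(n) = 2ⁿ - 1.
Hence M(6) = 2^6 - 1 = 64 - 1 = 63.

M(n) = 2M(n-1) + 1, M(1) = 1; M(6) = 63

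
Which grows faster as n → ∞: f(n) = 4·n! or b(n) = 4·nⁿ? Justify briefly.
Comparing growth rates:
Growth-rate hierarchy: log n ≺ any polynomial ≺ any exponential cⁿ (c>1) ≺ n! ≺ nⁿ.
super-exponential nⁿ dominates factorial asymptotically.

b(n) grows faster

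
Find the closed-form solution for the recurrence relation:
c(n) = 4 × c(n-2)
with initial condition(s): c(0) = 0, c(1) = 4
Recurrence: c(n) = 4 × c(n-2), initial: c(0) = 0, c(1) = 4.
Characteristic equation: r² - 4 = 0, which factors as (r - 2)(r + 2) = 0, so r = 2, -2. General solution c(n) = A·2ⁿ + B·(-2)ⁿ. From c(0) = 0: A + B = 0. From c(1) = 4: 2A - 2B = 4. Solving gives A = 1, B = -1.

c(n) = 2ⁿ - (-2)ⁿ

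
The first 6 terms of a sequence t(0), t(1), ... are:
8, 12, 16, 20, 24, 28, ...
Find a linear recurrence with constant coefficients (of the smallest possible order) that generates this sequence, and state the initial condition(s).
Look for the lowest-order linear relation among consecutive terms.
Observation: consecutive differences are constant (= 4).
Check at n=2: 1·12 + 4 = 16. ✓

t(n) = t(n-1) + 4, t(0) = 8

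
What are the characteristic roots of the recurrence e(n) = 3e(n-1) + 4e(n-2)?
Substitute e(n) = rⁿ and divide through by rⁿ⁻²: r² - 3r - 4 = 0
Factor: (r + 1)(r - 4) = 0, so r = -1, 4.
General solution: e(n) = A·(-1)ⁿ + B·4ⁿ

Characteristic: r² - 3r - 4 = 0, Roots: r = -1, 4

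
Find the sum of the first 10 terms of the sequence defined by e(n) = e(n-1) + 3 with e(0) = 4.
Computing the sequence terms: 4, 7, 10, 13, 16, 19, 22, 25, 28, 31
Adding these values together:

175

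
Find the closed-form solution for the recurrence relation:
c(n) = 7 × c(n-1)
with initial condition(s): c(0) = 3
Recurrence: c(n) = 7 × c(n-1), initial: c(0) = 3.
Each term is 7 times the previous, so this is geometric with ratio 7. After n steps: c(n) = c(0)·7ⁿ = 3·7ⁿ.

c(n) = 3·7ⁿ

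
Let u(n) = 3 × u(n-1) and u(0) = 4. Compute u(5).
Computing step by step:
u(0) = 4
u(1) = 3 × 4 = 12
u(2) = 3 × 12 = 36
u(3) = 3 × 36 = 108
u(4) = 3 × 108 = 324
u(5) = 3 × 324 = 972

972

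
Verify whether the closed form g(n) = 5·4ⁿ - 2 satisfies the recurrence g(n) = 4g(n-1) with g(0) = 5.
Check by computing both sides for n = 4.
From the recurrence with g(0) = 5:
  g(0) = 5, g(1) = 20, g(2) = 80, g(3) = 320, g(4) = 1280
  so the recurrence gives g(4) = 1280.
From the proposed closed form g(n) = 5·4ⁿ - 2:
  g(4) = 1278.
The recurrence gives 1280 but the closed form gives 1278, so the closed form does not satisfy the recurrence.

No, the closed form is incorrect.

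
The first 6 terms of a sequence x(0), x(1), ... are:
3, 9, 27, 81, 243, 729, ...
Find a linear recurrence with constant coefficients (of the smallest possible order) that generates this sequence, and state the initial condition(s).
Look for the lowest-order linear relation among consecutive terms.
Observation: each term is 3× the previous.
Check at n=2: 3·9 = 27. ✓

x(n) = 3 × x(n-1), x(0) = 3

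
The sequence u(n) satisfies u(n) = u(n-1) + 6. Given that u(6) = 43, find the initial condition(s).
u(6) = u(0) + 6·6, so u(0) = 43 - 36 = 7.

u(0) = 7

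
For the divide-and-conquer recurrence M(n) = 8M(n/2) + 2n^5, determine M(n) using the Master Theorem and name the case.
Master Theorem template: M(n) = a·M(n/b) + f(n).
Here: a=8, b=2, f(n)=2n^5
Compute log_b(a) = log_2(8) = 3.
f(n) = 2n^5 = Ω(n^(3+ε)) with ε = 2, and the regularity condition holds (a·f(n/b) = (a/b^5)·f(n) with a/b^5 = 2^-2 < 1). Case 3: M(n) = Θ(f(n)) = Θ(n^5).

Case 3: M(n) = Θ(n^5)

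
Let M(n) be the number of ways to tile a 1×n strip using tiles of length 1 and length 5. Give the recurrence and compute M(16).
Condition on the last tile: it has length 1 (leaving a 1×(n-1) strip) or length 5 (leaving a 1×(n-5) strip), so M(n) = M(n-1) + M(n-5) (order-5 linear recurrence).
For 0 ≤ i < 5 only unit tiles fit, so M(i) = 1.
Iterating the recurrence: M(5) = 2, M(6) = 3, M(7) = 4, M(8) = 5, M(9) = 6, M(10) = 8, M(11) = 11, M(12) = 15, M(13) = 20, M(14) = 26, M(15) = 34, M(16) = 45.

M(n) = M(n-1) + M(n-5), with M(i) = 1 for 0 ≤ i < 5; M(16) = 45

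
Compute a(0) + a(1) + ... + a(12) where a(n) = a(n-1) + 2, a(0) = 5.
Computing the sequence terms: 5, 7, 9, 11, 13, 15, 17, 19, 21, 23, 25, 27, 29
Adding these values together:

221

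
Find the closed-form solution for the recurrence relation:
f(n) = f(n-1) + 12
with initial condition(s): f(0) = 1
Recurrence: f(n) = f(n-1) + 12, initial: f(0) = 1.
Each step adds 12, so f(n) = f(0) + 12n = 12n + 1.

f(n) = 12n + 1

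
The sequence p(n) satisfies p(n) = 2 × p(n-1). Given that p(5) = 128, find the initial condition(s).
In general p(n) = 2ⁿ · p(0). At n = 5: p(0) = p(5) / 2^5 = 128 / 32 = 4.

p(0) = 4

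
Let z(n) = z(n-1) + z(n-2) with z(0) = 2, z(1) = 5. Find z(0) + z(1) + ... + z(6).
Computing the sequence terms: 2, 5, 7, 12, 19, 31, 50
Adding these values together:

126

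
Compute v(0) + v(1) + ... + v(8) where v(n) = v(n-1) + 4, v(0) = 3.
Computing the sequence terms: 3, 7, 11, 15, 19, 23, 27, 31, 35
Adding these values together:

171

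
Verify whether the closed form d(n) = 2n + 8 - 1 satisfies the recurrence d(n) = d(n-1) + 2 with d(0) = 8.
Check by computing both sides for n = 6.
From the recurrence with d(0) = 8:
  d(0) = 8, d(1) = 10, d(2) = 12, d(3) = 14, d(4) = 16, d(5) = 18, d(6) = 20
  so the recurrence gives d(6) = 20.
From the proposed closed form d(n) = 2n + 8 - 1:
  d(6) = 19.
The recurrence gives 20 but the closed form gives 19, so the closed form does not satisfy the recurrence.

No, the closed form is incorrect.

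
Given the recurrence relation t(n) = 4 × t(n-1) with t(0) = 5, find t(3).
Computing step by step:
t(0) = 5
t(1) = 4 × 5 = 20
t(2) = 4 × 20 = 80
t(3) = 4 × 80 = 320

320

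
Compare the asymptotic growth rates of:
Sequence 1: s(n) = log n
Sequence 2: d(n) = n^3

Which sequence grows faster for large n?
Comparing growth rates:
Growth-rate hierarchy: log n ≺ any polynomial ≺ any exponential cⁿ (c>1) ≺ n! ≺ nⁿ.
polynomial degree 3 dominates logarithmic asymptotically.

d(n) grows faster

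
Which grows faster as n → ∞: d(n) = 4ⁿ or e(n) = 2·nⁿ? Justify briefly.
Comparing growth rates:
Growth-rate hierarchy: log n ≺ any polynomial ≺ any exponential cⁿ (c>1) ≺ n! ≺ nⁿ.
super-exponential nⁿ dominates exponential base 4 asymptotically.

e(n) grows faster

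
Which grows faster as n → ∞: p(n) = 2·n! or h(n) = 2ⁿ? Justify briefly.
Comparing growth rates:
Growth-rate hierarchy: log n ≺ any polynomial ≺ any exponential cⁿ (c>1) ≺ n! ≺ nⁿ.
factorial dominates exponential base 2 asymptotically.

p(n) grows faster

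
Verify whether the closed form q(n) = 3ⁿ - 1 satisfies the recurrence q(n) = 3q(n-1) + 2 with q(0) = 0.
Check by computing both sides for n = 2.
From the recurrence with q(0) = 0:
  q(0) = 0, q(1) = 2, q(2) = 8
  so the recurrence gives q(2) = 8.
From the proposed closed form q(n) = 3ⁿ - 1:
  q(2) = 8.
Both sides give 8 at n = 2, and the initial condition(s) match, so the closed form is consistent.

Yes, the closed form is correct.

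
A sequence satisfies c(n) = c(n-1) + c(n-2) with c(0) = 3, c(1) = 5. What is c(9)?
Computing the sequence terms:
3, 5, 8, 13, 21, 34, 55, 89, 144, 233

233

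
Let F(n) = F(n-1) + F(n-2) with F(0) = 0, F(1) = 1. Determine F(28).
Computing the sequence terms:
0, 1, 1, 2, 3, 5, 8, 13, 21, 34, 55, 89, 144, 233, 377, 610, 987, 1597, 2584, 4181, 6765, 10946, 17711, 28657, 46368, 75025, 121393, 196418, 317811

317811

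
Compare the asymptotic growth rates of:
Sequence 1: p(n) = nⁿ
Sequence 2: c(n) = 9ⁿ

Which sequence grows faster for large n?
Comparing growth rates:
Growth-rate hierarchy: log n ≺ any polynomial ≺ any exponential cⁿ (c>1) ≺ n! ≺ nⁿ.
super-exponential nⁿ dominates exponential base 9 asymptotically.

p(n) grows faster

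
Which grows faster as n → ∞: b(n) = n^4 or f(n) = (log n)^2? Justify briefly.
Comparing growth rates:
Growth-rate hierarchy: log n ≺ any polynomial ≺ any exponential cⁿ (c>1) ≺ n! ≺ nⁿ.
polynomial degree 4 dominates polylogarithmic (log n)^2 asymptotically.

b(n) grows faster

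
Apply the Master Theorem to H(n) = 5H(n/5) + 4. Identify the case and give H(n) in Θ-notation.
Master Theorem template: H(n) = a·H(n/b) + f(n).
Here: a=5, b=5, f(n)=4
Compute log_b(a) = log_5(5) = 1.
f(n) = 4 = O(n^(1-ε)) with ε = 1. Case 1: H(n) = Θ(n^log_b(a)) = Θ(n).

Case 1: H(n) = Θ(n)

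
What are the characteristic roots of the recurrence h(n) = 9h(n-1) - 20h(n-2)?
Substitute h(n) = rⁿ and divide through by rⁿ⁻²: r² - 9r + 20 = 0
Factor: (r - 5)(r - 4) = 0, so r = 5, 4.
General solution: h(n) = A·5ⁿ + B·4ⁿ

Characteristic: r² - 9r + 20 = 0, Roots: r = 5, 4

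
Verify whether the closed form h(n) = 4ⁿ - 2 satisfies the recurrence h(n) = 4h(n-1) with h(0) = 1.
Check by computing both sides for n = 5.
From the recurrence with h(0) = 1:
  h(0) = 1, h(1) = 4, h(2) = 16, h(3) = 64, h(4) = 256, h(5) = 1024
  so the recurrence gives h(5) = 1024.
From the proposed closed form h(n) = 4ⁿ - 2:
  h(5) = 1022.
The recurrence gives 1024 but the closed form gives 1022, so the closed form does not satisfy the recurrence.

No, the closed form is incorrect.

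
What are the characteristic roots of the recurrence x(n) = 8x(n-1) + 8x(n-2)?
Substitute x(n) = rⁿ and divide through by rⁿ⁻²: r² - 8r - 8 = 0
Discriminant: 8² + 4·8 = 96, not a perfect square, so by the quadratic formula r = (8 ± √96)/2.
General solution: x(n) = A·r₁ⁿ + B·r₂ⁿ where r₁,r₂ = (8 ± √96)/2

Characteristic: r² - 8r - 8 = 0, Roots: r = (8 ± √96)/2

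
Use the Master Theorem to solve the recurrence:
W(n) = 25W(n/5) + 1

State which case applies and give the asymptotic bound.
Master Theorem template: W(n) = a·W(n/b) + f(n).
Here: a=25, b=5, f(n)=1
Compute log_b(a) = log_5(25) = 2.
f(n) = 1 = O(n^(2-ε)) with ε = 2. Case 1: W(n) = Θ(n^log_b(a)) = Θ(n^2).

Case 1: W(n) = Θ(n^2)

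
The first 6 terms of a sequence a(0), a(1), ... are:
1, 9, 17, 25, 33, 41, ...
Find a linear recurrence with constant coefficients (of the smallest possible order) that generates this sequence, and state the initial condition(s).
Look for the lowest-order linear relation among consecutive terms.
Observation: consecutive differences are constant (= 8).
Check at n=2: 1·9 + 8 = 17. ✓

a(n) = a(n-1) + 8, a(0) = 1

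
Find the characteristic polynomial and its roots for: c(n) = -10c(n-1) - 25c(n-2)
Substitute c(n) = rⁿ and divide through by rⁿ⁻²: r² + 10r + 25 = 0
Factor: (r + 5)² = 0, so r = -5 (double root).
General solution: c(n) = (A + Bn)·(-5)ⁿ

Characteristic: r² + 10r + 25 = 0, Roots: r = -5 (double root)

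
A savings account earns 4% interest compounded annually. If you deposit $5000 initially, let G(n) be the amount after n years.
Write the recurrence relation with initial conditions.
Each year the balance grows by 4%, i.e. is multiplied by 1 + 4/100 = 1.04, so G(n) = 1.04 × G(n-1). The initial deposit gives G(0) = 5000.
Unrolling gives the closed form G(n) = 5000 × (1.04)ⁿ.

G(n) = 1.04 × G(n-1), G(0) = 5000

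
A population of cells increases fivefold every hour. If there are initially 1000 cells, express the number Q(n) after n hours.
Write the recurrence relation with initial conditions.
Each hour multiplies the count by 5, so the count after n hours depends only on the count after n-1 hours: Q(n) = 5 × Q(n-1). The starting count gives Q(0) = 1000.
Unrolling n times gives the closed form Q(n) = 1000 × 5ⁿ.

Q(n) = 5 × Q(n-1), Q(0) = 1000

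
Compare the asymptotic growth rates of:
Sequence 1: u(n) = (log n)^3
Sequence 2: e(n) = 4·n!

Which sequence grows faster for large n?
Comparing growth rates:
Growth-rate hierarchy: log n ≺ any polynomial ≺ any exponential cⁿ (c>1) ≺ n! ≺ nⁿ.
factorial dominates polylogarithmic (log n)^3 asymptotically.

e(n) grows faster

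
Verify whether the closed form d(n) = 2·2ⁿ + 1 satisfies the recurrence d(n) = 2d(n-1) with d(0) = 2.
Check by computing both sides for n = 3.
From the recurrence with d(0) = 2:
  d(0) = 2, d(1) = 4, d(2) = 8, d(3) = 16
  so the recurrence gives d(3) = 16.
From the proposed closed form d(n) = 2·2ⁿ + 1:
  d(3) = 17.
The recurrence gives 16 but the closed form gives 17, so the closed form does not satisfy the recurrence.

No, the closed form is incorrect.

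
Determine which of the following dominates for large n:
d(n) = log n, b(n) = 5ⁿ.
Comparing growth rates:
Growth-rate hierarchy: log n ≺ any polynomial ≺ any exponential cⁿ (c>1) ≺ n! ≺ nⁿ.
exponential base 5 dominates logarithmic asymptotically.

b(n) grows faster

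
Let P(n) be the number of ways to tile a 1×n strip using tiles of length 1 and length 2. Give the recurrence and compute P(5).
Condition on the last tile: it has length 1 (leaving a 1×(n-1) strip) or length 2 (leaving a 1×(n-2) strip), so P(n) = P(n-1) + P(n-2) (order-2 linear recurrence).
For 0 ≤ i < 2 only unit tiles fit, so P(i) = 1.
Iterating the recurrence: P(2) = 2, P(3) = 3, P(4) = 5, P(5) = 8.

P(n) = P(n-1) + P(n-2), with P(i) = 1 for 0 ≤ i < 2; P(5) = 8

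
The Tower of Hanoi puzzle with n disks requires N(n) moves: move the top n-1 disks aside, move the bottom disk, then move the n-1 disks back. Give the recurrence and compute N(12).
Moving n disks = move the top n-1 disks aside (N(n-1) moves) + move the largest disk (1 move) + move the n-1 disks back on top (N(n-1) moves), so N(n) = 2N(n-1) + 1, with N(1) = 1 (a single disk takes one move).
First terms: 1, 3, 7, 15, 31, 63, … — each is one less than a power of 2. Indeed N(n) + 1 = 2(N(n-1) + 1) with N(1) + 1 = 2, so N(n) + 1 = 2ⁿ and N(n) = 2ⁿ - 1.
Hence N(12) = 2^12 - 1 = 4096 - 1 = 4095.

N(n) = 2N(n-1) + 1, N(1) = 1; N(12) = 4095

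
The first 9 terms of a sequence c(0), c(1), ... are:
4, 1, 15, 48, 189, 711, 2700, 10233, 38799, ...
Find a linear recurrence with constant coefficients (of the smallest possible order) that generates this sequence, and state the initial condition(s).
Look for the lowest-order linear relation among consecutive terms.
Observation: c(n) - 3·c(n-1) - (3)·c(n-2) = 0 holds for the shown terms, and no order-1 relation c(n) = α·c(n-1) + β fits.
Check at n=3: 3·15 + (3)·1 = 48. ✓

c(n) = 3c(n-1) + 3c(n-2), c(0) = 4, c(1) = 1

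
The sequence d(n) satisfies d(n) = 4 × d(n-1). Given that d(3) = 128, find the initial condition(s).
In general d(n) = 4ⁿ · d(0). At n = 3: d(0) = d(3) / 4^3 = 128 / 64 = 2.

d(0) = 2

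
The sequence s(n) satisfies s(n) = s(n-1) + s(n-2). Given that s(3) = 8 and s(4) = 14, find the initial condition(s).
Work backwards using s(k) = s(k+2) - s(k+1):
s(2) = s(4) - s(3) = 14 - 8 = 6
s(1) = s(3) - s(2) = 8 - 6 = 2
s(0) = s(2) - s(1) = 6 - 2 = 4

s(0) = 4, s(1) = 2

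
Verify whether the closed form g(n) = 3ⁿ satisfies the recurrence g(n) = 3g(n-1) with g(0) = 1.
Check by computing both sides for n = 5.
From the recurrence with g(0) = 1:
  g(0) = 1, g(1) = 3, g(2) = 9, g(3) = 27, g(4) = 81, g(5) = 243
  so the recurrence gives g(5) = 243.
From the proposed closed form g(n) = 3ⁿ:
  g(5) = 243.
Both sides give 243 at n = 5, and the initial condition(s) match, so the closed form is consistent.

Yes, the closed form is correct.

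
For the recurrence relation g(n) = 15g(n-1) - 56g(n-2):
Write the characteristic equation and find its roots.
Substitute g(n) = rⁿ and divide through by rⁿ⁻²: r² - 15r + 56 = 0
Factor: (r - 7)(r - 8) = 0, so r = 7, 8.
General solution: g(n) = A·7ⁿ + B·8ⁿ

Characteristic: r² - 15r + 56 = 0, Roots: r = 7, 8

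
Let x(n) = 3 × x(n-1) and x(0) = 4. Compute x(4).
Computing step by step:
x(0) = 4
x(1) = 3 × 4 = 12
x(2) = 3 × 12 = 36
x(3) = 3 × 36 = 108
x(4) = 3 × 108 = 324

324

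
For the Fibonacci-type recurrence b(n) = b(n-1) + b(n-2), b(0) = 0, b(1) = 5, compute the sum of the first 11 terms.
Computing the sequence terms: 0, 5, 5, 10, 15, 25, 40, 65, 105, 170, 275
Adding these values together:

715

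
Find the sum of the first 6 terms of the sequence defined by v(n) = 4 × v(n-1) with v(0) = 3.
Computing the sequence terms: 3, 12, 48, 192, 768, 3072
Adding these values together:

4095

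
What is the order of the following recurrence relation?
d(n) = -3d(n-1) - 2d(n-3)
The order is the largest lag k for which d(n-k) appears. Here the deepest term is d(n-3), so the order is 3.

Order 3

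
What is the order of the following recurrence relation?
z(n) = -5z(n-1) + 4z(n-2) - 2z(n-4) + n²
The order is the largest lag k for which z(n-k) appears. Here the deepest term is z(n-4) (the n² term is non-homogeneous and does not affect the order), so the order is 4.

Order 4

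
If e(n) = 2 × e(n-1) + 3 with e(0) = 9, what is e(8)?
Computing step by step:
e(0) = 9
e(1) = 2 × 9 + 3 = 21
e(2) = 2 × 21 + 3 = 45
e(3) = 2 × 45 + 3 = 93
e(4) = 2 × 93 + 3 = 189
e(5) = 2 × 189 + 3 = 381
e(6) = 2 × 381 + 3 = 765
e(7) = 2 × 765 + 3 = 1533
e(8) = 2 × 1533 + 3 = 3069

3069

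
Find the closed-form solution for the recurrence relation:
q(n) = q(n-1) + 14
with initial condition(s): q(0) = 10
Recurrence: q(n) = q(n-1) + 14, initial: q(0) = 10.
Each step adds 14, so q(n) = q(0) + 14n = 14n + 10.

q(n) = 14n + 10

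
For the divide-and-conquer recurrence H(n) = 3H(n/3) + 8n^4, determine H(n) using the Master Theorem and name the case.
Master Theorem template: H(n) = a·H(n/b) + f(n).
Here: a=3, b=3, f(n)=8n^4
Compute log_b(a) = log_3(3) = 1.
f(n) = 8n^4 = Ω(n^(1+ε)) with ε = 3, and the regularity condition holds (a·f(n/b) = (a/b^4)·f(n) with a/b^4 = 3^-3 < 1). Case 3: H(n) = Θ(f(n)) = Θ(n^4).

Case 3: H(n) = Θ(n^4)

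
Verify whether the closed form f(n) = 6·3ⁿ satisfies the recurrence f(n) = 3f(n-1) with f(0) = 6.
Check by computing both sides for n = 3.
From the recurrence with f(0) = 6:
  f(0) = 6, f(1) = 18, f(2) = 54, f(3) = 162
  so the recurrence gives f(3) = 162.
From the proposed closed form f(n) = 6·3ⁿ:
  f(3) = 162.
Both sides give 162 at n = 3, and the initial condition(s) match, so the closed form is consistent.

Yes, the closed form is correct.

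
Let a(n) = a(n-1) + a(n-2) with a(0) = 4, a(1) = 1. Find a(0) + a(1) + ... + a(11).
Computing the sequence terms: 4, 1, 5, 6, 11, 17, 28, 45, 73, 118, 191, 309
Adding these values together:

808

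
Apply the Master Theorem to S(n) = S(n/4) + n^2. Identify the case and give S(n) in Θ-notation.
Master Theorem template: S(n) = a·S(n/b) + f(n).
Here: a=1, b=4, f(n)=n^2
Compute log_b(a) = log_4(1) = 0.
f(n) = n^2 = Ω(n^(0+ε)) with ε = 2, and the regularity condition holds (a·f(n/b) = (a/b^2)·f(n) with a/b^2 = 4^-2 < 1). Case 3: S(n) = Θ(f(n)) = Θ(n^2).

Case 3: S(n) = Θ(n^2)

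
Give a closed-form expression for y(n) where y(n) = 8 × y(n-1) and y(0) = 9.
Recurrence: y(n) = 8 × y(n-1), initial: y(0) = 9.
Each term is 8 times the previous, so this is geometric with ratio 8. After n steps: y(n) = y(0)·8ⁿ = 9·8ⁿ.

y(n) = 9·8ⁿ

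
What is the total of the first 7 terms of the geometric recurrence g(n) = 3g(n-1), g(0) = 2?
Computing the sequence terms: 2, 6, 18, 54, 162, 486, 1458
Adding these values together:

2186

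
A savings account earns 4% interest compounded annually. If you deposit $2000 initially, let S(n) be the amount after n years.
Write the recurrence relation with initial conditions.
Each year the balance grows by 4%, i.e. is multiplied by 1 + 4/100 = 1.04, so S(n) = 1.04 × S(n-1). The initial deposit gives S(0) = 2000.
Unrolling gives the closed form S(n) = 2000 × (1.04)ⁿ.

S(n) = 1.04 × S(n-1), S(0) = 2000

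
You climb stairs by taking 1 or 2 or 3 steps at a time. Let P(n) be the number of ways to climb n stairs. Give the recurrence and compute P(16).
Condition on the size of the last step (1 to 3): before it there were n-1, …, n-3 stairs climbed, and these cases are disjoint, so P(n) = P(n-1) + P(n-2) + P(n-3) (order-3 linear recurrence).
Initial conditions by direct count (compositions of i into parts ≤ 3): P(1) = 1; P(2) = 2; P(3) = 4.
Iterating the recurrence: P(4) = 7, P(5) = 13, P(6) = 24, P(7) = 44, P(8) = 81, P(9) = 149, P(10) = 274, P(11) = 504, P(12) = 927, P(13) = 1705, P(14) = 3136, P(15) = 5768, P(16) = 10609.

P(n) = P(n-1) + P(n-2) + P(n-3), P(1) = 1, P(2) = 2, P(3) = 4; P(16) = 10609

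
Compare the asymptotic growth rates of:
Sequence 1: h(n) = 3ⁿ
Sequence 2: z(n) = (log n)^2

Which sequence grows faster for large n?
Comparing growth rates:
Growth-rate hierarchy: log n ≺ any polynomial ≺ any exponential cⁿ (c>1) ≺ n! ≺ nⁿ.
exponential base 3 dominates polylogarithmic (log n)^2 asymptotically.

h(n) grows faster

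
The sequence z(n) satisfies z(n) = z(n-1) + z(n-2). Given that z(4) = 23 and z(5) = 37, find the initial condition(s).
Work backwards using z(k) = z(k+2) - z(k+1):
z(3) = z(5) - z(4) = 37 - 23 = 14
z(2) = z(4) - z(3) = 23 - 14 = 9
z(1) = z(3) - z(2) = 14 - 9 = 5
z(0) = z(2) - z(1) = 9 - 5 = 4

z(0) = 4, z(1) = 5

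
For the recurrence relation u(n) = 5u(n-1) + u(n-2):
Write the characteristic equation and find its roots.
Substitute u(n) = rⁿ and divide through by rⁿ⁻²: r² - 5r - 1 = 0
Discriminant: 5² + 4·1 = 29, not a perfect square, so by the quadratic formula r = (5 ± √29)/2.
General solution: u(n) = A·r₁ⁿ + B·r₂ⁿ where r₁,r₂ = (5 ± √29)/2

Characteristic: r² - 5r - 1 = 0, Roots: r = (5 ± √29)/2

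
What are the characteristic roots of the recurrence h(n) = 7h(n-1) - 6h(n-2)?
Substitute h(n) = rⁿ and divide through by rⁿ⁻²: r² - 7r + 6 = 0
Factor: (r - 6)(r - 1) = 0, so r = 6, 1.
General solution: h(n) = A·6ⁿ + B·1ⁿ

Characteristic: r² - 7r + 6 = 0, Roots: r = 6, 1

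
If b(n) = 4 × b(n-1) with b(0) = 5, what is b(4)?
Computing step by step:
b(0) = 5
b(1) = 4 × 5 = 20
b(2) = 4 × 20 = 80
b(3) = 4 × 80 = 320
b(4) = 4 × 320 = 1280

1280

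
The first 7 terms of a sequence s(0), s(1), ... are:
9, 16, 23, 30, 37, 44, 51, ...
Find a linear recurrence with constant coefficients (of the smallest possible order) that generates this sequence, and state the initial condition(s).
Look for the lowest-order linear relation among consecutive terms.
Observation: consecutive differences are constant (= 7).
Check at n=2: 1·16 + 7 = 23. ✓

s(n) = s(n-1) + 7, s(0) = 9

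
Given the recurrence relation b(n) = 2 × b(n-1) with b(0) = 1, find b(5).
Computing step by step:
b(0) = 1
b(1) = 2 × 1 = 2
b(2) = 2 × 2 = 4
b(3) = 2 × 4 = 8
b(4) = 2 × 8 = 16
b(5) = 2 × 16 = 32

32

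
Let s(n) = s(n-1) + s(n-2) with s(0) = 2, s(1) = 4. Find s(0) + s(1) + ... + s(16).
Computing the sequence terms: 2, 4, 6, 10, 16, 26, 42, 68, 110, 178, 288, 466, 754, 1220, 1974, 3194, 5168
Adding these values together:

13526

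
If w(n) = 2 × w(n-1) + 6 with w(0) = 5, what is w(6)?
Computing step by step:
w(0) = 5
w(1) = 2 × 5 + 6 = 16
w(2) = 2 × 16 + 6 = 38
w(3) = 2 × 38 + 6 = 82
w(4) = 2 × 82 + 6 = 170
w(5) = 2 × 170 + 6 = 346
w(6) = 2 × 346 + 6 = 698

698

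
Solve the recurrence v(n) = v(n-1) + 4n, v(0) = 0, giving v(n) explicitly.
Recurrence: v(n) = v(n-1) + 4n, initial: v(0) = 0.
Telescoping: v(n) = v(0) + 4·Σᵢ₌₁ⁿ i = 0 + 4·n(n+1)/2.

v(n) = 4·n(n+1)/2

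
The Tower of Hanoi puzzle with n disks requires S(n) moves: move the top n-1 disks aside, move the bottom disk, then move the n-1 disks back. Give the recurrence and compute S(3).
Moving n disks = move the top n-1 disks aside (S(n-1) moves) + move the largest disk (1 move) + move the n-1 disks back on top (S(n-1) moves), so S(n) = 2S(n-1) + 1, with S(1) = 1 (a single disk takes one move).
First terms: 1, 3, 7, … — each is one less than a power of 2. Indeed S(n) + 1 = 2(S(n-1) + 1) with S(1) + 1 = 2, so S(n) + 1 = 2ⁿ and S(n) = 2ⁿ - 1.
Hence S(3) = 2^3 - 1 = 8 - 1 = 7.

S(n) = 2S(n-1) + 1, S(1) = 1; S(3) = 7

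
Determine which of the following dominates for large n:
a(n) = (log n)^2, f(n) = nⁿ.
Comparing growth rates:
Growth-rate hierarchy: log n ≺ any polynomial ≺ any exponential cⁿ (c>1) ≺ n! ≺ nⁿ.
super-exponential nⁿ dominates polylogarithmic (log n)^2 asymptotically.

f(n) grows faster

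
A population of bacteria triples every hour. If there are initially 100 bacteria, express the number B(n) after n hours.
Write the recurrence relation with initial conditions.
Each hour multiplies the count by 3, so the count after n hours depends only on the count after n-1 hours: B(n) = 3 × B(n-1). The starting count gives B(0) = 100.
Unrolling n times gives the closed form B(n) = 100 × 3ⁿ.

B(n) = 3 × B(n-1), B(0) = 100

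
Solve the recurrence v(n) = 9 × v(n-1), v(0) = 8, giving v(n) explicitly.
Recurrence: v(n) = 9 × v(n-1), initial: v(0) = 8.
Each term is 9 times the previous, so this is geometric with ratio 9. After n steps: v(n) = v(0)·9ⁿ = 8·9ⁿ.

v(n) = 8·9ⁿ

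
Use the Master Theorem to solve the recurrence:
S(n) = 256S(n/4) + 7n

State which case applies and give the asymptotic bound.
Master Theorem template: S(n) = a·S(n/b) + f(n).
Here: a=256, b=4, f(n)=7n
Compute log_b(a) = log_4(256) = 4.
f(n) = 7n = O(n^(4-ε)) with ε = 3. Case 1: S(n) = Θ(n^log_b(a)) = Θ(n^4).

Case 1: S(n) = Θ(n^4)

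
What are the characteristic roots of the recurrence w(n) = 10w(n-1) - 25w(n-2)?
Substitute w(n) = rⁿ and divide through by rⁿ⁻²: r² - 10r + 25 = 0
Factor: (r - 5)² = 0, so r = 5 (double root).
General solution: w(n) = (A + Bn)·5ⁿ

Characteristic: r² - 10r + 25 = 0, Roots: r = 5 (double root)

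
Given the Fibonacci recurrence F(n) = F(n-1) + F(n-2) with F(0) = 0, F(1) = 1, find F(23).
Computing the sequence terms:
0, 1, 1, 2, 3, 5, 8, 13, 21, 34, 55, 89, 144, 233, 377, 610, 987, 1597, 2584, 4181, 6765, 10946, 17711, 28657

28657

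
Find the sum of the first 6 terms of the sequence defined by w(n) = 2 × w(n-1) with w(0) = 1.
Computing the sequence terms: 1, 2, 4, 8, 16, 32
Adding these values together:

63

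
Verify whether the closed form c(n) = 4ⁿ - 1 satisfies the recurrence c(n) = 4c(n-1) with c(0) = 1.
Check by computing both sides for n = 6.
From the recurrence with c(0) = 1:
  c(0) = 1, c(1) = 4, c(2) = 16, c(3) = 64, c(4) = 256, c(5) = 1024, c(6) = 4096
  so the recurrence gives c(6) = 4096.
From the proposed closed form c(n) = 4ⁿ - 1:
  c(6) = 4095.
The recurrence gives 4096 but the closed form gives 4095, so the closed form does not satisfy the recurrence.

No, the closed form is incorrect.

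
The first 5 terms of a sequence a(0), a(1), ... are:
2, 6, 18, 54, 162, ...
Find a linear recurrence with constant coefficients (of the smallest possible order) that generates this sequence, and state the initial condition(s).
Look for the lowest-order linear relation among consecutive terms.
Observation: each term is 3× the previous.
Check at n=2: 3·6 = 18. ✓

a(n) = 3 × a(n-1), a(0) = 2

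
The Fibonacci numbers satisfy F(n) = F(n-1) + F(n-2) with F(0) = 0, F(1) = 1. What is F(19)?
Computing the sequence terms:
0, 1, 1, 2, 3, 5, 8, 13, 21, 34, 55, 89, 144, 233, 377, 610, 987, 1597, 2584, 4181

4181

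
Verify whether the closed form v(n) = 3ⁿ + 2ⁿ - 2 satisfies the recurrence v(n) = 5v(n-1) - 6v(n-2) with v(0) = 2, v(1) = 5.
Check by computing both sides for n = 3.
From the recurrence with v(0) = 2, v(1) = 5:
  v(0) = 2, v(1) = 5, v(2) = 13, v(3) = 35
  so the recurrence gives v(3) = 35.
From the proposed closed form v(n) = 3ⁿ + 2ⁿ - 2:
  v(3) = 33.
The recurrence gives 35 but the closed form gives 33, so the closed form does not satisfy the recurrence.

No, the closed form is incorrect.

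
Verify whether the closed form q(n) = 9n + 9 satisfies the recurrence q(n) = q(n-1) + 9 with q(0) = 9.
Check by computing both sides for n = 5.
From the recurrence with q(0) = 9:
  q(0) = 9, q(1) = 18, q(2) = 27, q(3) = 36, q(4) = 45, q(5) = 54
  so the recurrence gives q(5) = 54.
From the proposed closed form q(n) = 9n + 9:
  q(5) = 54.
Both sides give 54 at n = 5, and the initial condition(s) match, so the closed form is consistent.

Yes, the closed form is correct.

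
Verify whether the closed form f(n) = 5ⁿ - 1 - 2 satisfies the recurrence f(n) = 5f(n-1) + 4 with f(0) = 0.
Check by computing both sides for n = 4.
From the recurrence with f(0) = 0:
  f(0) = 0, f(1) = 4, f(2) = 24, f(3) = 124, f(4) = 624
  so the recurrence gives f(4) = 624.
From the proposed closed form f(n) = 5ⁿ - 1 - 2:
  f(4) = 622.
The recurrence gives 624 but the closed form gives 622, so the closed form does not satisfy the recurrence.

No, the closed form is incorrect.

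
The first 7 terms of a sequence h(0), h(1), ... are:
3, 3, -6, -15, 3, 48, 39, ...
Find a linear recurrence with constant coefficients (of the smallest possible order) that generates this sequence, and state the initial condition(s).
Look for the lowest-order linear relation among consecutive terms.
Observation: h(n) - 1·h(n-1) - (-3)·h(n-2) = 0 holds for the shown terms, and no order-1 relation h(n) = α·h(n-1) + β fits.
Check at n=3: 1·-6 + (-3)·3 = -15. ✓

h(n) = h(n-1) - 3h(n-2), h(0) = 3, h(1) = 3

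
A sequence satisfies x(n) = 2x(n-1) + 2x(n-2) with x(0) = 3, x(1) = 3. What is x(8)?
Computing the sequence terms:
3, 3, 12, 30, 84, 228, 624, 1704, 4656

4656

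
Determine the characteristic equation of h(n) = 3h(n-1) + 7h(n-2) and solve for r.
Substitute h(n) = rⁿ and divide through by rⁿ⁻²: r² - 3r - 7 = 0
Discriminant: 3² + 4·7 = 37, not a perfect square, so by the quadratic formula r = (3 ± √37)/2.
General solution: h(n) = A·r₁ⁿ + B·r₂ⁿ where r₁,r₂ = (3 ± √37)/2

Characteristic: r² - 3r - 7 = 0, Roots: r = (3 ± √37)/2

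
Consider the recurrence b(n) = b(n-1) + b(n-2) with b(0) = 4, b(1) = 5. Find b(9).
Computing the sequence terms:
4, 5, 9, 14, 23, 37, 60, 97, 157, 254

254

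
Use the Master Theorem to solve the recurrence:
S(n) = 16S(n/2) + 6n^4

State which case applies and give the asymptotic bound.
Master Theorem template: S(n) = a·S(n/b) + f(n).
Here: a=16, b=2, f(n)=6n^4
Compute log_b(a) = log_2(16) = 4.
f(n) = 6n^4 = Θ(n^4). Case 2: S(n) = Θ(n^4 log n).

Case 2: S(n) = Θ(n^4 log n)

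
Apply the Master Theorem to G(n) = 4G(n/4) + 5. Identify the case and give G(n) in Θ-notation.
Master Theorem template: G(n) = a·G(n/b) + f(n).
Here: a=4, b=4, f(n)=5
Compute log_b(a) = log_4(4) = 1.
f(n) = 5 = O(n^(1-ε)) with ε = 1. Case 1: G(n) = Θ(n^log_b(a)) = Θ(n).

Case 1: G(n) = Θ(n)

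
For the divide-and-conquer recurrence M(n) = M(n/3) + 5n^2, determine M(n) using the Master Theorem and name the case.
Master Theorem template: M(n) = a·M(n/b) + f(n).
Here: a=1, b=3, f(n)=5n^2
Compute log_b(a) = log_3(1) = 0.
f(n) = 5n^2 = Ω(n^(0+ε)) with ε = 2, and the regularity condition holds (a·f(n/b) = (a/b^2)·f(n) with a/b^2 = 3^-2 < 1). Case 3: M(n) = Θ(f(n)) = Θ(n^2).

Case 3: M(n) = Θ(n^2)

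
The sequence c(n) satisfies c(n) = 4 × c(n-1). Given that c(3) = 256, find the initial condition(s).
In general c(n) = 4ⁿ · c(0). At n = 3: c(0) = c(3) / 4^3 = 256 / 64 = 4.

c(0) = 4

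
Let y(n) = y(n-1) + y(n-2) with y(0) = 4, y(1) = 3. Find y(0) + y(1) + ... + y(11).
Computing the sequence terms: 4, 3, 7, 10, 17, 27, 44, 71, 115, 186, 301, 487
Adding these values together:

1272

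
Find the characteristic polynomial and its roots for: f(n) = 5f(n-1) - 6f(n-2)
Substitute f(n) = rⁿ and divide through by rⁿ⁻²: r² - 5r + 6 = 0
Factor: (r - 2)(r - 3) = 0, so r = 2, 3.
General solution: f(n) = A·2ⁿ + B·3ⁿ

Characteristic: r² - 5r + 6 = 0, Roots: r = 2, 3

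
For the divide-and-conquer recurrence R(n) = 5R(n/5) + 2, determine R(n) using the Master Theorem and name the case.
Master Theorem template: R(n) = a·R(n/b) + f(n).
Here: a=5, b=5, f(n)=2
Compute log_b(a) = log_5(5) = 1.
f(n) = 2 = O(n^(1-ε)) with ε = 1. Case 1: R(n) = Θ(n^log_b(a)) = Θ(n).

Case 1: R(n) = Θ(n)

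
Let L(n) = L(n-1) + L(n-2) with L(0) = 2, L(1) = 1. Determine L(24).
Computing the sequence terms:
2, 1, 3, 4, 7, 11, 18, 29, 47, 76, 123, 199, 322, 521, 843, 1364, 2207, 3571, 5778, 9349, 15127, 24476, 39603, 64079, 103682

103682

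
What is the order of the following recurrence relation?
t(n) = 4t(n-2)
The order is the largest lag k for which t(n-k) appears. Here the deepest term is t(n-2), so the order is 2.

Order 2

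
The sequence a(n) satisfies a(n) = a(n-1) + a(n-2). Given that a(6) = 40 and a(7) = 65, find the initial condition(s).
Work backwards using a(k) = a(k+2) - a(k+1):
a(5) = a(7) - a(6) = 65 - 40 = 25
a(4) = a(6) - a(5) = 40 - 25 = 15
a(3) = a(5) - a(4) = 25 - 15 = 10
a(2) = a(4) - a(3) = 15 - 10 = 5
a(1) = a(3) - a(2) = 10 - 5 = 5
a(0) = a(2) - a(1) = 5 - 5 = 0

a(0) = 0, a(1) = 5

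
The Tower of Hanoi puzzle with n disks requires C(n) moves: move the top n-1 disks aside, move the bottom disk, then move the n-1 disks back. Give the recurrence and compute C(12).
Moving n disks = move the top n-1 disks aside (C(n-1) moves) + move the largest disk (1 move) + move the n-1 disks back on top (C(n-1) moves), so C(n) = 2C(n-1) + 1, with C(1) = 1 (a single disk takes one move).
First terms: 1, 3, 7, 15, 31, 63, … — each is one less than a power of 2. Indeed C(n) + 1 = 2(C(n-1) + 1) with C(1) + 1 = 2, so C(n) + 1 = 2ⁿ and C(n) = 2ⁿ - 1.
Hence C(12) = 2^12 - 1 = 4096 - 1 = 4095.

C(n) = 2C(n-1) + 1, C(1) = 1; C(12) = 4095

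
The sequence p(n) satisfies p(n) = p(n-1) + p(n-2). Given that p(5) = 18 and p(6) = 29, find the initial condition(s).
Work backwards using p(k) = p(k+2) - p(k+1):
p(4) = p(6) - p(5) = 29 - 18 = 11
p(3) = p(5) - p(4) = 18 - 11 = 7
p(2) = p(4) - p(3) = 11 - 7 = 4
p(1) = p(3) - p(2) = 7 - 4 = 3
p(0) = p(2) - p(1) = 4 - 3 = 1

p(0) = 1, p(1) = 3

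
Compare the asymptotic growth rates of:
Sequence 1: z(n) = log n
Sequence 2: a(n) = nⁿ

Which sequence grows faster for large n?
Comparing growth rates:
Growth-rate hierarchy: log n ≺ any polynomial ≺ any exponential cⁿ (c>1) ≺ n! ≺ nⁿ.
super-exponential nⁿ dominates logarithmic asymptotically.

a(n) grows faster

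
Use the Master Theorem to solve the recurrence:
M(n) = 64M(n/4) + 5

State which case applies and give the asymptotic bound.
Master Theorem template: M(n) = a·M(n/b) + f(n).
Here: a=64, b=4, f(n)=5
Compute log_b(a) = log_4(64) = 3.
f(n) = 5 = O(n^(3-ε)) with ε = 3. Case 1: M(n) = Θ(n^log_b(a)) = Θ(n^3).

Case 1: M(n) = Θ(n^3)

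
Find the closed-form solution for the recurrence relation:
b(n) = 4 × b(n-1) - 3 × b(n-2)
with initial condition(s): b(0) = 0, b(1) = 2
Recurrence: b(n) = 4 × b(n-1) - 3 × b(n-2), initial: b(0) = 0, b(1) = 2.
Characteristic equation: r² - 4r + 3 = 0, which factors as (r - 3)(r - 1) = 0, so r = 3, 1. General solution b(n) = A·3ⁿ + B·1ⁿ. From b(0) = 0: A + B = 0. From b(1) = 2: 3A + 1B = 2. Solving gives A = 1, B = -1.

b(n) = 3ⁿ - 1ⁿ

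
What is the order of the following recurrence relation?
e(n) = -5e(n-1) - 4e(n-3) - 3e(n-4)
The order is the largest lag k for which e(n-k) appears. Here the deepest term is e(n-4), so the order is 4.

Order 4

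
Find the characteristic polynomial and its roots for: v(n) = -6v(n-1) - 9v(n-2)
Substitute v(n) = rⁿ and divide through by rⁿ⁻²: r² + 6r + 9 = 0
Factor: (r + 3)² = 0, so r = -3 (double root).
General solution: v(n) = (A + Bn)·(-3)ⁿ

Characteristic: r² + 6r + 9 = 0, Roots: r = -3 (double root)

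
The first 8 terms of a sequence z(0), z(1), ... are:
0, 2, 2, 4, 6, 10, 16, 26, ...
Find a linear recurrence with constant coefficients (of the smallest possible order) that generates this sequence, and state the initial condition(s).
Look for the lowest-order linear relation among consecutive terms.
Observation: z(n) - 1·z(n-1) - (1)·z(n-2) = 0 holds for the shown terms, and no order-1 relation z(n) = α·z(n-1) + β fits.
Check at n=3: 1·2 + (1)·2 = 4. ✓

z(n) = z(n-1) + z(n-2), z(0) = 0, z(1) = 2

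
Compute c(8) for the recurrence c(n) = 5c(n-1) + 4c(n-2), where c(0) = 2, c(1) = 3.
Computing the sequence terms:
2, 3, 23, 127, 727, 4143, 23623, 134687, 767927

767927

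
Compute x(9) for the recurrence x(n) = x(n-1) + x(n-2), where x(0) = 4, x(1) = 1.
Computing the sequence terms:
4, 1, 5, 6, 11, 17, 28, 45, 73, 118

118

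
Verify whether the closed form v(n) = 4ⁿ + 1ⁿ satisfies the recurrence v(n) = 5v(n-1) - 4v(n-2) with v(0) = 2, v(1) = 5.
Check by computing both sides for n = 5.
From the recurrence with v(0) = 2, v(1) = 5:
  v(0) = 2, v(1) = 5, v(2) = 17, v(3) = 65, v(4) = 257, v(5) = 1025
  so the recurrence gives v(5) = 1025.
From the proposed closed form v(n) = 4ⁿ + 1ⁿ:
  v(5) = 1025.
Both sides give 1025 at n = 5, and the initial condition(s) match, so the closed form is consistent.

Yes, the closed form is correct.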